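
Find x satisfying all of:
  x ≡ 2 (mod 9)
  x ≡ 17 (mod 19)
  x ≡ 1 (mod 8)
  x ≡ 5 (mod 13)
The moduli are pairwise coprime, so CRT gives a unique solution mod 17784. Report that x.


Product of moduli M = 9 · 19 · 8 · 13 = 17784.
Merge one congruence at a time:
  Start: x ≡ 2 (mod 9).
  Combine with x ≡ 17 (mod 19); new modulus lcm = 171.
    Write x = 2 + 9·t and substitute into x ≡ 17 (mod 19): 9·t ≡ 17 − 2 = 15 (mod 19).
    The inverse of 9 mod 19 is 17 (since 9·17 = 153 = 8·19 + 1), so t ≡ 17·15 = 255 ≡ 8 (mod 19).
    Then x = 2 + 9·8 = 74, valid modulo lcm(9, 19) = 171: x ≡ 74 (mod 171).
  Combine with x ≡ 1 (mod 8); new modulus lcm = 1368.
    Write x = 74 + 171·t and substitute into x ≡ 1 (mod 8): 171·t ≡ 1 − 74 = -73 (mod 8).
    Reduce coefficients mod 8: 3·t ≡ 7 (mod 8).
    The inverse of 3 mod 8 is 3 (since 3·3 = 9 = 1·8 + 1), so t ≡ 3·7 = 21 ≡ 5 (mod 8).
    Then x = 74 + 171·5 = 929, valid modulo lcm(171, 8) = 1368: x ≡ 929 (mod 1368).
  Combine with x ≡ 5 (mod 13); new modulus lcm = 17784.
    Write x = 929 + 1368·t and substitute into x ≡ 5 (mod 13): 1368·t ≡ 5 − 929 = -924 (mod 13).
    Reduce coefficients mod 13: 3·t ≡ 12 (mod 13).
    The inverse of 3 mod 13 is 9 (since 3·9 = 27 = 2·13 + 1), so t ≡ 9·12 = 108 ≡ 4 (mod 13).
    Then x = 929 + 1368·4 = 6401, valid modulo lcm(1368, 13) = 17784: x ≡ 6401 (mod 17784).
Verify against each original: 6401 mod 9 = 2, 6401 mod 19 = 17, 6401 mod 8 = 1, 6401 mod 13 = 5.

x ≡ 6401 (mod 17784).


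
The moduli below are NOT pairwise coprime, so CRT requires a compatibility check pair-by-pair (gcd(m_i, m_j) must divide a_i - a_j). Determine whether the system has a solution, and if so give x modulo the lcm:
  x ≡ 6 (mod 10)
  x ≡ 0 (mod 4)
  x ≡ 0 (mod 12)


Moduli 10, 4, 12 are not pairwise coprime, so CRT works modulo lcm(m_i) when all pairwise compatibility conditions hold.
Pairwise compatibility: gcd(m_i, m_j) must divide a_i - a_j for every pair.
Merge one congruence at a time:
  Start: x ≡ 6 (mod 10).
  Combine with x ≡ 0 (mod 4): gcd(10, 4) = 2; 0 - 6 = -6, which IS divisible by 2, so compatible.
    Write x = 6 + 10·t and substitute into x ≡ 0 (mod 4): 10·t ≡ 0 − 6 = -6 (mod 4).
    Divide the congruence (and modulus) by g = 2: 5·t ≡ -3 (mod 2).
    Reduce coefficients mod 2: 1·t ≡ 1 (mod 2).
    So t ≡ 1 (mod 2).
    Then x = 6 + 10·1 = 16, valid modulo lcm(10, 4) = 20: x ≡ 16 (mod 20).
  Combine with x ≡ 0 (mod 12): gcd(20, 12) = 4; 0 - 16 = -16, which IS divisible by 4, so compatible.
    Write x = 16 + 20·t and substitute into x ≡ 0 (mod 12): 20·t ≡ 0 − 16 = -16 (mod 12).
    Divide the congruence (and modulus) by g = 4: 5·t ≡ -4 (mod 3).
    Reduce coefficients mod 3: 2·t ≡ 2 (mod 3).
    The inverse of 2 mod 3 is 2 (since 2·2 = 4 = 1·3 + 1), so t ≡ 2·2 = 4 ≡ 1 (mod 3).
    Then x = 16 + 20·1 = 36, valid modulo lcm(20, 12) = 60: x ≡ 36 (mod 60).
Verify: 36 mod 10 = 6, 36 mod 4 = 0, 36 mod 12 = 0.

x ≡ 36 (mod 60).


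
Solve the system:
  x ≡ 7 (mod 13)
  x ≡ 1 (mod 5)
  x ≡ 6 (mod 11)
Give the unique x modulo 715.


Moduli 13, 5, 11 are pairwise coprime; by CRT there is a unique solution modulo M = 13 · 5 · 11 = 715.
Solve pairwise, accumulating the modulus:
  Start with x ≡ 7 (mod 13).
  Combine with x ≡ 1 (mod 5): since gcd(13, 5) = 1, we get a unique residue mod 65.
    Write x = 7 + 13·t and substitute into x ≡ 1 (mod 5): 13·t ≡ 1 − 7 = -6 (mod 5).
    Reduce coefficients mod 5: 3·t ≡ 4 (mod 5).
    The inverse of 3 mod 5 is 2 (since 3·2 = 6 = 1·5 + 1), so t ≡ 2·4 = 8 ≡ 3 (mod 5).
    Then x = 7 + 13·3 = 46, valid modulo lcm(13, 5) = 65: x ≡ 46 (mod 65).
  Combine with x ≡ 6 (mod 11): since gcd(65, 11) = 1, we get a unique residue mod 715.
    Write x = 46 + 65·t and substitute into x ≡ 6 (mod 11): 65·t ≡ 6 − 46 = -40 (mod 11).
    Reduce coefficients mod 11: 10·t ≡ 4 (mod 11).
    The inverse of 10 mod 11 is 10 (since 10·10 = 100 = 9·11 + 1), so t ≡ 10·4 = 40 ≡ 7 (mod 11).
    Then x = 46 + 65·7 = 501, valid modulo lcm(65, 11) = 715: x ≡ 501 (mod 715).
Verify: 501 mod 13 = 7 ✓, 501 mod 5 = 1 ✓, 501 mod 11 = 6 ✓.

x ≡ 501 (mod 715).


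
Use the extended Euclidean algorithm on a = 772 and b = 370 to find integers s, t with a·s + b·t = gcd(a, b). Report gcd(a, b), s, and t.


Euclidean algorithm on (772, 370) — divide until remainder is 0:
  772 = 2 · 370 + 32
  370 = 11 · 32 + 18
  32 = 1 · 18 + 14
  18 = 1 · 14 + 4
  14 = 3 · 4 + 2
  4 = 2 · 2 + 0
gcd(772, 370) = 2.
Track Bezout coefficients alongside the remainders: start with r₀ = 772 = a·1 + b·0 (s = 1, t = 0) and r₁ = 370 = a·0 + b·1 (s = 0, t = 1); each new remainder r_{k+1} = r_{k-1} − q_k·r_k inherits s_{k+1} = s_{k-1} − q_k·s_k, t_{k+1} = t_{k-1} − q_k·t_k, so r_k = a·s_k + b·t_k at every step:
  q = 2: r = 32, s = 1 − 2·0 = 1, t = 0 − 2·1 = -2  (check: 772·1 + 370·(-2) = 32)
  q = 11: r = 18, s = 0 − 11·1 = -11, t = 1 − 11·(-2) = 23  (check: 772·(-11) + 370·23 = 18)
  q = 1: r = 14, s = 1 − 1·(-11) = 12, t = -2 − 1·23 = -25  (check: 772·12 + 370·(-25) = 14)
  q = 1: r = 4, s = -11 − 1·12 = -23, t = 23 − 1·(-25) = 48  (check: 772·(-23) + 370·48 = 4)
  q = 3: r = 2, s = 12 − 3·(-23) = 81, t = -25 − 3·48 = -169  (check: 772·81 + 370·(-169) = 2)
The row with r = 2 (the gcd) gives the Bezout coefficients s = 81, t = -169.
Result: 772 · (81) + 370 · (-169) = 2.

gcd(772, 370) = 2; s = 81, t = -169 (check: 772·81 + 370·(-169) = 2).


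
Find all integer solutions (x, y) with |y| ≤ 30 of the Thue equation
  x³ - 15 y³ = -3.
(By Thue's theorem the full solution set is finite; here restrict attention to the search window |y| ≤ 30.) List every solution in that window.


The equation is x³ - 15y³ = -3. For fixed y, x³ = 15·y³ − 3, so a solution requires the RHS to be a perfect cube.
Strategy: iterate y from -30 to 30, compute RHS = 15·y³ − 3, and check whether it is a (positive or negative) perfect cube.
Check small values of y:
  y = 0: RHS = -3 is not a perfect cube.
  y = 1: RHS = 12 is not a perfect cube.
  y = -1: RHS = -18 is not a perfect cube.
  y = 2: RHS = 117 is not a perfect cube.
  y = -2: RHS = -123 is not a perfect cube.
  y = 3: RHS = 402 is not a perfect cube.
  y = -3: RHS = -408 is not a perfect cube.
Continuing the search up to |y| = 30 finds no solutions either.
No (x, y) in the scanned range satisfies the equation.

No integer solutions with |y| ≤ 30.


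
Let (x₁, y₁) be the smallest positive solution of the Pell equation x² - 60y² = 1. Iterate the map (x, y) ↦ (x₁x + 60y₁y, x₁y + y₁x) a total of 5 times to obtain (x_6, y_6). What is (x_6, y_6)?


Step 1: Find the fundamental solution (x₁, y₁) of x² - 60y² = 1.
  Expand √60 as a continued fraction. a₀ = ⌊√60⌋ = 7; iterate m_{k+1} = d_k·a_k − m_k, d_{k+1} = (60 − m_{k+1}²)/d_k, a_{k+1} = ⌊(a₀ + m_{k+1})/d_{k+1}⌋ (starting m₀ = 0, d₀ = 1), with convergents p_k = a_k·p_{k-1} + p_{k-2}, q_k = a_k·q_{k-1} + q_{k-2} (p₋₁ = 1, q₋₁ = 0):
  k = 0: a₀ = 7; p₀/q₀ = 7/1; p₀² − 60·q₀² = 49 − 60 = -11.
  k = 1: m = 7, d = 11, a = ⌊(7 + 7)/11⌋ = 1; p/q = (1·7 + 1)/(1·1 + 0) = 8/1; p² − 60·q² = 64 − 60 = 4.
  k = 2: m = 4, d = 4, a = ⌊(7 + 4)/4⌋ = 2; p/q = (2·8 + 7)/(2·1 + 1) = 23/3; p² − 60·q² = 529 − 540 = -11.
  k = 3: m = 4, d = 11, a = ⌊(7 + 4)/11⌋ = 1; p/q = (1·23 + 8)/(1·3 + 1) = 31/4; p² − 60·q² = 961 − 960 = 1.
  The first convergent with p² − 60·q² = 1 gives the fundamental solution (x₁, y₁) = (31, 4).
Step 2: Apply the recurrence (x_{n+1}, y_{n+1}) = (x₁x_n + 60y₁y_n, x₁y_n + y₁x_n) repeatedly.
  From (x_1, y_1) = (31, 4): x_2 = 31·31 + 60·4·4 = 1921; y_2 = 31·4 + 4·31 = 248.
  From (x_2, y_2) = (1921, 248): x_3 = 31·1921 + 60·4·248 = 119071; y_3 = 31·248 + 4·1921 = 15372.
  From (x_3, y_3) = (119071, 15372): x_4 = 31·119071 + 60·4·15372 = 7380481; y_4 = 31·15372 + 4·119071 = 952816.
  From (x_4, y_4) = (7380481, 952816): x_5 = 31·7380481 + 60·4·952816 = 457470751; y_5 = 31·952816 + 4·7380481 = 59059220.
  From (x_5, y_5) = (457470751, 59059220): x_6 = 31·457470751 + 60·4·59059220 = 28355806081; y_6 = 31·59059220 + 4·457470751 = 3660718824.
Step 3: Verify x_6² - 60·y_6² = 804051738503276578561 - 804051738503276578560 = 1 (should be 1). ✓

(x_1, y_1) = (31, 4); (x_6, y_6) = (28355806081, 3660718824).


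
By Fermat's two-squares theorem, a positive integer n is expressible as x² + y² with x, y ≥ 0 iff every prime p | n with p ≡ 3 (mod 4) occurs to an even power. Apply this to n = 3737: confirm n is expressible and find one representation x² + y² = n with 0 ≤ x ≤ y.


Step 1: Factor n = 3737 = 37 · 101.
Step 2: Check the mod-4 condition on each prime factor: 37 ≡ 1 (mod 4), exponent 1; 101 ≡ 1 (mod 4), exponent 1.
All primes ≡ 3 (mod 4) appear to even exponent (or don't appear), so by the two-squares theorem n IS expressible as a sum of two squares.
Step 3: Build a representation. Here n = 37 · 101 is a product of primes ≡ 1 (mod 4). Each prime p ≡ 1 (mod 4) is itself a sum of two squares; find a² by testing p − a² for a perfect square:
  37: 37 − 1² = 36 = 6² ⇒ 37 = 1² + 6².
  101: 101 − 1² = 100 = 10² ⇒ 101 = 1² + 10².
  Combine using the Brahmagupta–Fibonacci identity (a² + b²)(c² + d²) = (ac − bd)² + (ad + bc)² = (ac + bd)² + (ad − bc)²:
  37 · 101 = 3737: from (1² + 6²)(1² + 10²), take (1·1 − 6·10, 1·10 + 6·1) = (1 − 60, 10 + 6) = (-59, 16); dropping signs (only squares matter) gives (59, 16); check 59² + 16² = 3481 + 256 = 3737 ✓.
Step 4: Order so x ≤ y and verify: 16² + 59² = 256 + 3481 = 3737 = n. ✓

n = 3737 = 16² + 59² (one valid representation with x ≤ y).


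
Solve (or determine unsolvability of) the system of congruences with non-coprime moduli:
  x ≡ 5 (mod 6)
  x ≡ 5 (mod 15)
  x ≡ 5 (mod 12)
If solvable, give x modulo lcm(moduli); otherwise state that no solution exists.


Moduli 6, 15, 12 are not pairwise coprime, so CRT works modulo lcm(m_i) when all pairwise compatibility conditions hold.
Pairwise compatibility: gcd(m_i, m_j) must divide a_i - a_j for every pair.
Merge one congruence at a time:
  Start: x ≡ 5 (mod 6).
  Combine with x ≡ 5 (mod 15): gcd(6, 15) = 3; 5 - 5 = 0, which IS divisible by 3, so compatible.
    Write x = 5 + 6·t and substitute into x ≡ 5 (mod 15): 6·t ≡ 5 − 5 = 0 (mod 15).
    Divide the congruence (and modulus) by g = 3: 2·t ≡ 0 (mod 5).
    The inverse of 2 mod 5 is 3 (since 2·3 = 6 = 1·5 + 1), so t ≡ 3·0 = 0 ≡ 0 (mod 5).
    Then x = 5 + 6·0 = 5, valid modulo lcm(6, 15) = 30: x ≡ 5 (mod 30).
  Combine with x ≡ 5 (mod 12): gcd(30, 12) = 6; 5 - 5 = 0, which IS divisible by 6, so compatible.
    Write x = 5 + 30·t and substitute into x ≡ 5 (mod 12): 30·t ≡ 5 − 5 = 0 (mod 12).
    Divide the congruence (and modulus) by g = 6: 5·t ≡ 0 (mod 2).
    Reduce coefficients mod 2: 1·t ≡ 0 (mod 2).
    So t ≡ 0 (mod 2).
    Then x = 5 + 30·0 = 5, valid modulo lcm(30, 12) = 60: x ≡ 5 (mod 60).
Verify: 5 mod 6 = 5, 5 mod 15 = 5, 5 mod 12 = 5.

x ≡ 5 (mod 60).


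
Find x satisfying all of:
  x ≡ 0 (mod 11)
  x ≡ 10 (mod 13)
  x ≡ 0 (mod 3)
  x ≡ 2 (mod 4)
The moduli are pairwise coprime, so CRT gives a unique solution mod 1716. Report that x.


Product of moduli M = 11 · 13 · 3 · 4 = 1716.
Merge one congruence at a time:
  Start: x ≡ 0 (mod 11).
  Combine with x ≡ 10 (mod 13); new modulus lcm = 143.
    Write x = 0 + 11·t and substitute into x ≡ 10 (mod 13): 11·t ≡ 10 − 0 = 10 (mod 13).
    The inverse of 11 mod 13 is 6 (since 11·6 = 66 = 5·13 + 1), so t ≡ 6·10 = 60 ≡ 8 (mod 13).
    Then x = 0 + 11·8 = 88, valid modulo lcm(11, 13) = 143: x ≡ 88 (mod 143).
  Combine with x ≡ 0 (mod 3); new modulus lcm = 429.
    Write x = 88 + 143·t and substitute into x ≡ 0 (mod 3): 143·t ≡ 0 − 88 = -88 (mod 3).
    Reduce coefficients mod 3: 2·t ≡ 2 (mod 3).
    The inverse of 2 mod 3 is 2 (since 2·2 = 4 = 1·3 + 1), so t ≡ 2·2 = 4 ≡ 1 (mod 3).
    Then x = 88 + 143·1 = 231, valid modulo lcm(143, 3) = 429: x ≡ 231 (mod 429).
  Combine with x ≡ 2 (mod 4); new modulus lcm = 1716.
    Write x = 231 + 429·t and substitute into x ≡ 2 (mod 4): 429·t ≡ 2 − 231 = -229 (mod 4).
    Reduce coefficients mod 4: 1·t ≡ 3 (mod 4).
    So t ≡ 3 (mod 4).
    Then x = 231 + 429·3 = 1518, valid modulo lcm(429, 4) = 1716: x ≡ 1518 (mod 1716).
Verify against each original: 1518 mod 11 = 0, 1518 mod 13 = 10, 1518 mod 3 = 0, 1518 mod 4 = 2.

x ≡ 1518 (mod 1716).


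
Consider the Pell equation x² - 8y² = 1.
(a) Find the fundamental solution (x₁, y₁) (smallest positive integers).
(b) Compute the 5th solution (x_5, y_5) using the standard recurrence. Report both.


Step 1: Find the fundamental solution (x₁, y₁) of x² - 8y² = 1.
  Expand √8 as a continued fraction. a₀ = ⌊√8⌋ = 2; iterate m_{k+1} = d_k·a_k − m_k, d_{k+1} = (8 − m_{k+1}²)/d_k, a_{k+1} = ⌊(a₀ + m_{k+1})/d_{k+1}⌋ (starting m₀ = 0, d₀ = 1), with convergents p_k = a_k·p_{k-1} + p_{k-2}, q_k = a_k·q_{k-1} + q_{k-2} (p₋₁ = 1, q₋₁ = 0):
  k = 0: a₀ = 2; p₀/q₀ = 2/1; p₀² − 8·q₀² = 4 − 8 = -4.
  k = 1: m = 2, d = 4, a = ⌊(2 + 2)/4⌋ = 1; p/q = (1·2 + 1)/(1·1 + 0) = 3/1; p² − 8·q² = 9 − 8 = 1.
  The first convergent with p² − 8·q² = 1 gives the fundamental solution (x₁, y₁) = (3, 1).
Step 2: Apply the recurrence (x_{n+1}, y_{n+1}) = (x₁x_n + 8y₁y_n, x₁y_n + y₁x_n) repeatedly.
  From (x_1, y_1) = (3, 1): x_2 = 3·3 + 8·1·1 = 17; y_2 = 3·1 + 1·3 = 6.
  From (x_2, y_2) = (17, 6): x_3 = 3·17 + 8·1·6 = 99; y_3 = 3·6 + 1·17 = 35.
  From (x_3, y_3) = (99, 35): x_4 = 3·99 + 8·1·35 = 577; y_4 = 3·35 + 1·99 = 204.
  From (x_4, y_4) = (577, 204): x_5 = 3·577 + 8·1·204 = 3363; y_5 = 3·204 + 1·577 = 1189.
Step 3: Verify x_5² - 8·y_5² = 11309769 - 11309768 = 1 (should be 1). ✓

(x_1, y_1) = (3, 1); (x_5, y_5) = (3363, 1189).


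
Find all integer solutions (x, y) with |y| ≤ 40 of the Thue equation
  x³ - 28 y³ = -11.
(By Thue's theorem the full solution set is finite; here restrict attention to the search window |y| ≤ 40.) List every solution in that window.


The equation is x³ - 28y³ = -11. For fixed y, x³ = 28·y³ − 11, so a solution requires the RHS to be a perfect cube.
Strategy: iterate y from -40 to 40, compute RHS = 28·y³ − 11, and check whether it is a (positive or negative) perfect cube.
Check small values of y:
  y = 0: RHS = -11 is not a perfect cube.
  y = 1: RHS = 17 is not a perfect cube.
  y = -1: RHS = -39 is not a perfect cube.
  y = 2: RHS = 213 is not a perfect cube.
  y = -2: RHS = -235 is not a perfect cube.
  y = 3: RHS = 745 is not a perfect cube.
  y = -3: RHS = -767 is not a perfect cube.
Continuing the search up to |y| = 40 finds no solutions either.
No (x, y) in the scanned range satisfies the equation.

No integer solutions with |y| ≤ 40.


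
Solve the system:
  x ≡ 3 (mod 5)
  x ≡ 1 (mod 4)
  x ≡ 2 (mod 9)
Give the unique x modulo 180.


Moduli 5, 4, 9 are pairwise coprime; by CRT there is a unique solution modulo M = 5 · 4 · 9 = 180.
Solve pairwise, accumulating the modulus:
  Start with x ≡ 3 (mod 5).
  Combine with x ≡ 1 (mod 4): since gcd(5, 4) = 1, we get a unique residue mod 20.
    Write x = 3 + 5·t and substitute into x ≡ 1 (mod 4): 5·t ≡ 1 − 3 = -2 (mod 4).
    Reduce coefficients mod 4: 1·t ≡ 2 (mod 4).
    So t ≡ 2 (mod 4).
    Then x = 3 + 5·2 = 13, valid modulo lcm(5, 4) = 20: x ≡ 13 (mod 20).
  Combine with x ≡ 2 (mod 9): since gcd(20, 9) = 1, we get a unique residue mod 180.
    Write x = 13 + 20·t and substitute into x ≡ 2 (mod 9): 20·t ≡ 2 − 13 = -11 (mod 9).
    Reduce coefficients mod 9: 2·t ≡ 7 (mod 9).
    The inverse of 2 mod 9 is 5 (since 2·5 = 10 = 1·9 + 1), so t ≡ 5·7 = 35 ≡ 8 (mod 9).
    Then x = 13 + 20·8 = 173, valid modulo lcm(20, 9) = 180: x ≡ 173 (mod 180).
Verify: 173 mod 5 = 3 ✓, 173 mod 4 = 1 ✓, 173 mod 9 = 2 ✓.

x ≡ 173 (mod 180).


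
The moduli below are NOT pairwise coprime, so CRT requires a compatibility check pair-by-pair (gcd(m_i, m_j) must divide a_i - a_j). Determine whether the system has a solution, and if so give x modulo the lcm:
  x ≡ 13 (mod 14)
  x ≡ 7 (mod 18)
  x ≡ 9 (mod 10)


Moduli 14, 18, 10 are not pairwise coprime, so CRT works modulo lcm(m_i) when all pairwise compatibility conditions hold.
Pairwise compatibility: gcd(m_i, m_j) must divide a_i - a_j for every pair.
Merge one congruence at a time:
  Start: x ≡ 13 (mod 14).
  Combine with x ≡ 7 (mod 18): gcd(14, 18) = 2; 7 - 13 = -6, which IS divisible by 2, so compatible.
    Write x = 13 + 14·t and substitute into x ≡ 7 (mod 18): 14·t ≡ 7 − 13 = -6 (mod 18).
    Divide the congruence (and modulus) by g = 2: 7·t ≡ -3 (mod 9).
    Reduce coefficients mod 9: 7·t ≡ 6 (mod 9).
    The inverse of 7 mod 9 is 4 (since 7·4 = 28 = 3·9 + 1), so t ≡ 4·6 = 24 ≡ 6 (mod 9).
    Then x = 13 + 14·6 = 97, valid modulo lcm(14, 18) = 126: x ≡ 97 (mod 126).
  Combine with x ≡ 9 (mod 10): gcd(126, 10) = 2; 9 - 97 = -88, which IS divisible by 2, so compatible.
    Write x = 97 + 126·t and substitute into x ≡ 9 (mod 10): 126·t ≡ 9 − 97 = -88 (mod 10).
    Divide the congruence (and modulus) by g = 2: 63·t ≡ -44 (mod 5).
    Reduce coefficients mod 5: 3·t ≡ 1 (mod 5).
    The inverse of 3 mod 5 is 2 (since 3·2 = 6 = 1·5 + 1), so t ≡ 2·1 = 2 ≡ 2 (mod 5).
    Then x = 97 + 126·2 = 349, valid modulo lcm(126, 10) = 630: x ≡ 349 (mod 630).
Verify: 349 mod 14 = 13, 349 mod 18 = 7, 349 mod 10 = 9.

x ≡ 349 (mod 630).


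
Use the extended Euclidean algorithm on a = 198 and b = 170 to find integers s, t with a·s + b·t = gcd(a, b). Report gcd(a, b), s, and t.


Euclidean algorithm on (198, 170) — divide until remainder is 0:
  198 = 1 · 170 + 28
  170 = 6 · 28 + 2
  28 = 14 · 2 + 0
gcd(198, 170) = 2.
Track Bezout coefficients alongside the remainders: start with r₀ = 198 = a·1 + b·0 (s = 1, t = 0) and r₁ = 170 = a·0 + b·1 (s = 0, t = 1); each new remainder r_{k+1} = r_{k-1} − q_k·r_k inherits s_{k+1} = s_{k-1} − q_k·s_k, t_{k+1} = t_{k-1} − q_k·t_k, so r_k = a·s_k + b·t_k at every step:
  q = 1: r = 28, s = 1 − 1·0 = 1, t = 0 − 1·1 = -1  (check: 198·1 + 170·(-1) = 28)
  q = 6: r = 2, s = 0 − 6·1 = -6, t = 1 − 6·(-1) = 7  (check: 198·(-6) + 170·7 = 2)
The row with r = 2 (the gcd) gives the Bezout coefficients s = -6, t = 7.
Result: 198 · (-6) + 170 · (7) = 2.

gcd(198, 170) = 2; s = -6, t = 7 (check: 198·(-6) + 170·7 = 2).


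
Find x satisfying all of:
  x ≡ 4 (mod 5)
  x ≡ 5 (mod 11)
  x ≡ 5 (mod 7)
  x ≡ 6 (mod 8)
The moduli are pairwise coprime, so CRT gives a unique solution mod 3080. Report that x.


Product of moduli M = 5 · 11 · 7 · 8 = 3080.
Merge one congruence at a time:
  Start: x ≡ 4 (mod 5).
  Combine with x ≡ 5 (mod 11); new modulus lcm = 55.
    Write x = 4 + 5·t and substitute into x ≡ 5 (mod 11): 5·t ≡ 5 − 4 = 1 (mod 11).
    The inverse of 5 mod 11 is 9 (since 5·9 = 45 = 4·11 + 1), so t ≡ 9·1 = 9 ≡ 9 (mod 11).
    Then x = 4 + 5·9 = 49, valid modulo lcm(5, 11) = 55: x ≡ 49 (mod 55).
  Combine with x ≡ 5 (mod 7); new modulus lcm = 385.
    Write x = 49 + 55·t and substitute into x ≡ 5 (mod 7): 55·t ≡ 5 − 49 = -44 (mod 7).
    Reduce coefficients mod 7: 6·t ≡ 5 (mod 7).
    The inverse of 6 mod 7 is 6 (since 6·6 = 36 = 5·7 + 1), so t ≡ 6·5 = 30 ≡ 2 (mod 7).
    Then x = 49 + 55·2 = 159, valid modulo lcm(55, 7) = 385: x ≡ 159 (mod 385).
  Combine with x ≡ 6 (mod 8); new modulus lcm = 3080.
    Write x = 159 + 385·t and substitute into x ≡ 6 (mod 8): 385·t ≡ 6 − 159 = -153 (mod 8).
    Reduce coefficients mod 8: 1·t ≡ 7 (mod 8).
    So t ≡ 7 (mod 8).
    Then x = 159 + 385·7 = 2854, valid modulo lcm(385, 8) = 3080: x ≡ 2854 (mod 3080).
Verify against each original: 2854 mod 5 = 4, 2854 mod 11 = 5, 2854 mod 7 = 5, 2854 mod 8 = 6.

x ≡ 2854 (mod 3080).


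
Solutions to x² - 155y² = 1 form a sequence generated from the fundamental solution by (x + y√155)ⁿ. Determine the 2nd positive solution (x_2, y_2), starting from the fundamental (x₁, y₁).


Step 1: Find the fundamental solution (x₁, y₁) of x² - 155y² = 1.
  Expand √155 as a continued fraction. a₀ = ⌊√155⌋ = 12; iterate m_{k+1} = d_k·a_k − m_k, d_{k+1} = (155 − m_{k+1}²)/d_k, a_{k+1} = ⌊(a₀ + m_{k+1})/d_{k+1}⌋ (starting m₀ = 0, d₀ = 1), with convergents p_k = a_k·p_{k-1} + p_{k-2}, q_k = a_k·q_{k-1} + q_{k-2} (p₋₁ = 1, q₋₁ = 0):
  k = 0: a₀ = 12; p₀/q₀ = 12/1; p₀² − 155·q₀² = 144 − 155 = -11.
  k = 1: m = 12, d = 11, a = ⌊(12 + 12)/11⌋ = 2; p/q = (2·12 + 1)/(2·1 + 0) = 25/2; p² − 155·q² = 625 − 620 = 5.
  k = 2: m = 10, d = 5, a = ⌊(12 + 10)/5⌋ = 4; p/q = (4·25 + 12)/(4·2 + 1) = 112/9; p² − 155·q² = 12544 − 12555 = -11.
  k = 3: m = 10, d = 11, a = ⌊(12 + 10)/11⌋ = 2; p/q = (2·112 + 25)/(2·9 + 2) = 249/20; p² − 155·q² = 62001 − 62000 = 1.
  The first convergent with p² − 155·q² = 1 gives the fundamental solution (x₁, y₁) = (249, 20).
Step 2: Apply the recurrence (x_{n+1}, y_{n+1}) = (x₁x_n + 155y₁y_n, x₁y_n + y₁x_n) repeatedly.
  From (x_1, y_1) = (249, 20): x_2 = 249·249 + 155·20·20 = 124001; y_2 = 249·20 + 20·249 = 9960.
Step 3: Verify x_2² - 155·y_2² = 15376248001 - 15376248000 = 1 (should be 1). ✓

(x_1, y_1) = (249, 20); (x_2, y_2) = (124001, 9960).


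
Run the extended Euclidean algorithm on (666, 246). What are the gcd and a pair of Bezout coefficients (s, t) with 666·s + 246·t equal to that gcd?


Euclidean algorithm on (666, 246) — divide until remainder is 0:
  666 = 2 · 246 + 174
  246 = 1 · 174 + 72
  174 = 2 · 72 + 30
  72 = 2 · 30 + 12
  30 = 2 · 12 + 6
  12 = 2 · 6 + 0
gcd(666, 246) = 6.
Track Bezout coefficients alongside the remainders: start with r₀ = 666 = a·1 + b·0 (s = 1, t = 0) and r₁ = 246 = a·0 + b·1 (s = 0, t = 1); each new remainder r_{k+1} = r_{k-1} − q_k·r_k inherits s_{k+1} = s_{k-1} − q_k·s_k, t_{k+1} = t_{k-1} − q_k·t_k, so r_k = a·s_k + b·t_k at every step:
  q = 2: r = 174, s = 1 − 2·0 = 1, t = 0 − 2·1 = -2  (check: 666·1 + 246·(-2) = 174)
  q = 1: r = 72, s = 0 − 1·1 = -1, t = 1 − 1·(-2) = 3  (check: 666·(-1) + 246·3 = 72)
  q = 2: r = 30, s = 1 − 2·(-1) = 3, t = -2 − 2·3 = -8  (check: 666·3 + 246·(-8) = 30)
  q = 2: r = 12, s = -1 − 2·3 = -7, t = 3 − 2·(-8) = 19  (check: 666·(-7) + 246·19 = 12)
  q = 2: r = 6, s = 3 − 2·(-7) = 17, t = -8 − 2·19 = -46  (check: 666·17 + 246·(-46) = 6)
The row with r = 6 (the gcd) gives the Bezout coefficients s = 17, t = -46.
Result: 666 · (17) + 246 · (-46) = 6.

gcd(666, 246) = 6; s = 17, t = -46 (check: 666·17 + 246·(-46) = 6).


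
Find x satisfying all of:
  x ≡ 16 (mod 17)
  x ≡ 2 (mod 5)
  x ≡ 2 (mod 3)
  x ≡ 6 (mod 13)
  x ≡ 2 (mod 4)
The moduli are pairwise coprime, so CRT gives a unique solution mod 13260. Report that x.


Product of moduli M = 17 · 5 · 3 · 13 · 4 = 13260.
Merge one congruence at a time:
  Start: x ≡ 16 (mod 17).
  Combine with x ≡ 2 (mod 5); new modulus lcm = 85.
    Write x = 16 + 17·t and substitute into x ≡ 2 (mod 5): 17·t ≡ 2 − 16 = -14 (mod 5).
    Reduce coefficients mod 5: 2·t ≡ 1 (mod 5).
    The inverse of 2 mod 5 is 3 (since 2·3 = 6 = 1·5 + 1), so t ≡ 3·1 = 3 ≡ 3 (mod 5).
    Then x = 16 + 17·3 = 67, valid modulo lcm(17, 5) = 85: x ≡ 67 (mod 85).
  Combine with x ≡ 2 (mod 3); new modulus lcm = 255.
    Write x = 67 + 85·t and substitute into x ≡ 2 (mod 3): 85·t ≡ 2 − 67 = -65 (mod 3).
    Reduce coefficients mod 3: 1·t ≡ 1 (mod 3).
    So t ≡ 1 (mod 3).
    Then x = 67 + 85·1 = 152, valid modulo lcm(85, 3) = 255: x ≡ 152 (mod 255).
  Combine with x ≡ 6 (mod 13); new modulus lcm = 3315.
    Write x = 152 + 255·t and substitute into x ≡ 6 (mod 13): 255·t ≡ 6 − 152 = -146 (mod 13).
    Reduce coefficients mod 13: 8·t ≡ 10 (mod 13).
    The inverse of 8 mod 13 is 5 (since 8·5 = 40 = 3·13 + 1), so t ≡ 5·10 = 50 ≡ 11 (mod 13).
    Then x = 152 + 255·11 = 2957, valid modulo lcm(255, 13) = 3315: x ≡ 2957 (mod 3315).
  Combine with x ≡ 2 (mod 4); new modulus lcm = 13260.
    Write x = 2957 + 3315·t and substitute into x ≡ 2 (mod 4): 3315·t ≡ 2 − 2957 = -2955 (mod 4).
    Reduce coefficients mod 4: 3·t ≡ 1 (mod 4).
    The inverse of 3 mod 4 is 3 (since 3·3 = 9 = 2·4 + 1), so t ≡ 3·1 = 3 ≡ 3 (mod 4).
    Then x = 2957 + 3315·3 = 12902, valid modulo lcm(3315, 4) = 13260: x ≡ 12902 (mod 13260).
Verify against each original: 12902 mod 17 = 16, 12902 mod 5 = 2, 12902 mod 3 = 2, 12902 mod 13 = 6, 12902 mod 4 = 2.

x ≡ 12902 (mod 13260).


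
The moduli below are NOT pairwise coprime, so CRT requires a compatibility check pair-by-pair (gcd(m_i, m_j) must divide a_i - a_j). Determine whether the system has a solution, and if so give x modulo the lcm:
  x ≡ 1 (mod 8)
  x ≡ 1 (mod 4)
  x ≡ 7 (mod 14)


Moduli 8, 4, 14 are not pairwise coprime, so CRT works modulo lcm(m_i) when all pairwise compatibility conditions hold.
Pairwise compatibility: gcd(m_i, m_j) must divide a_i - a_j for every pair.
Merge one congruence at a time:
  Start: x ≡ 1 (mod 8).
  Combine with x ≡ 1 (mod 4): gcd(8, 4) = 4; 1 - 1 = 0, which IS divisible by 4, so compatible.
    Write x = 1 + 8·t and substitute into x ≡ 1 (mod 4): 8·t ≡ 1 − 1 = 0 (mod 4).
    Divide the congruence (and modulus) by g = 4: 2·t ≡ 0 (mod 1).
    Modulo 1 every t works; take t = 0.
    Then x = 1 + 8·0 = 1, valid modulo lcm(8, 4) = 8: x ≡ 1 (mod 8).
  Combine with x ≡ 7 (mod 14): gcd(8, 14) = 2; 7 - 1 = 6, which IS divisible by 2, so compatible.
    Write x = 1 + 8·t and substitute into x ≡ 7 (mod 14): 8·t ≡ 7 − 1 = 6 (mod 14).
    Divide the congruence (and modulus) by g = 2: 4·t ≡ 3 (mod 7).
    The inverse of 4 mod 7 is 2 (since 4·2 = 8 = 1·7 + 1), so t ≡ 2·3 = 6 ≡ 6 (mod 7).
    Then x = 1 + 8·6 = 49, valid modulo lcm(8, 14) = 56: x ≡ 49 (mod 56).
Verify: 49 mod 8 = 1, 49 mod 4 = 1, 49 mod 14 = 7.

x ≡ 49 (mod 56).


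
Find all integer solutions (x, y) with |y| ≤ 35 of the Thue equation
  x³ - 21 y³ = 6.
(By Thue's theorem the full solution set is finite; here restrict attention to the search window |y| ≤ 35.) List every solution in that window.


The equation is x³ - 21y³ = 6. For fixed y, x³ = 21·y³ + 6, so a solution requires the RHS to be a perfect cube.
Strategy: iterate y from -35 to 35, compute RHS = 21·y³ + 6, and check whether it is a (positive or negative) perfect cube.
Check small values of y:
  y = 0: RHS = 6 is not a perfect cube.
  y = 1: RHS = 27 = (3)³ ⇒ x = 3 works.
  y = -1: RHS = -15 is not a perfect cube.
  y = 2: RHS = 174 is not a perfect cube.
  y = -2: RHS = -162 is not a perfect cube.
  y = 3: RHS = 573 is not a perfect cube.
  y = -3: RHS = -561 is not a perfect cube.
Continuing the search up to |y| = 35 finds no further solutions beyond those listed.
Collected solutions: (3, 1).

Solutions (with |y| ≤ 35): (3, 1).


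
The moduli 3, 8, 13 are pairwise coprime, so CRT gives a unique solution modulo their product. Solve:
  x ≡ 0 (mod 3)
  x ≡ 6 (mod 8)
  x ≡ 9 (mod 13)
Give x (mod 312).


Moduli 3, 8, 13 are pairwise coprime; by CRT there is a unique solution modulo M = 3 · 8 · 13 = 312.
Solve pairwise, accumulating the modulus:
  Start with x ≡ 0 (mod 3).
  Combine with x ≡ 6 (mod 8): since gcd(3, 8) = 1, we get a unique residue mod 24.
    Write x = 0 + 3·t and substitute into x ≡ 6 (mod 8): 3·t ≡ 6 − 0 = 6 (mod 8).
    The inverse of 3 mod 8 is 3 (since 3·3 = 9 = 1·8 + 1), so t ≡ 3·6 = 18 ≡ 2 (mod 8).
    Then x = 0 + 3·2 = 6, valid modulo lcm(3, 8) = 24: x ≡ 6 (mod 24).
  Combine with x ≡ 9 (mod 13): since gcd(24, 13) = 1, we get a unique residue mod 312.
    Write x = 6 + 24·t and substitute into x ≡ 9 (mod 13): 24·t ≡ 9 − 6 = 3 (mod 13).
    Reduce coefficients mod 13: 11·t ≡ 3 (mod 13).
    The inverse of 11 mod 13 is 6 (since 11·6 = 66 = 5·13 + 1), so t ≡ 6·3 = 18 ≡ 5 (mod 13).
    Then x = 6 + 24·5 = 126, valid modulo lcm(24, 13) = 312: x ≡ 126 (mod 312).
Verify: 126 mod 3 = 0 ✓, 126 mod 8 = 6 ✓, 126 mod 13 = 9 ✓.

x ≡ 126 (mod 312).


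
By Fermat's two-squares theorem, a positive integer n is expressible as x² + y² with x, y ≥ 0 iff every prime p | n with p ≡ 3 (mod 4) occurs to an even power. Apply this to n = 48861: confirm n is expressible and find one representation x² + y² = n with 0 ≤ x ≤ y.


Step 1: Factor n = 48861 = 3^2 · 61 · 89.
Step 2: Check the mod-4 condition on each prime factor: 3 ≡ 3 (mod 4), exponent 2 (must be even); 61 ≡ 1 (mod 4), exponent 1; 89 ≡ 1 (mod 4), exponent 1.
All primes ≡ 3 (mod 4) appear to even exponent (or don't appear), so by the two-squares theorem n IS expressible as a sum of two squares.
Step 3: Build a representation. Group n = k² · m with k = 3 and m = 61 · 89 = 5429 (a product of primes ≡ 1 (mod 4)); a representation of m scales to one of n via (k·x)² + (k·y)² = k²(x² + y²). Each prime p ≡ 1 (mod 4) is itself a sum of two squares; find a² by testing p − a² for a perfect square:
  61: 61 − 1² = 60, 61 − 2² = 57, 61 − 3² = 52, 61 − 4² = 45, 61 − 5² = 36 = 6² ⇒ 61 = 5² + 6².
  89: 89 − 1² = 88, 89 − 2² = 85, 89 − 3² = 80, 89 − 4² = 73, 89 − 5² = 64 = 8² ⇒ 89 = 5² + 8².
  Combine using the Brahmagupta–Fibonacci identity (a² + b²)(c² + d²) = (ac − bd)² + (ad + bc)² = (ac + bd)² + (ad − bc)²:
  61 · 89 = 5429: from (5² + 6²)(5² + 8²), take (5·5 − 6·8, 5·8 + 6·5) = (25 − 48, 40 + 30) = (-23, 70); dropping signs (only squares matter) gives (23, 70); check 23² + 70² = 529 + 4900 = 5429 ✓.
  Scale by k = 3: (3·23, 3·70) = (69, 210).
Step 4: Order so x ≤ y and verify: 69² + 210² = 4761 + 44100 = 48861 = n. ✓

n = 48861 = 69² + 210² (one valid representation with x ≤ y).


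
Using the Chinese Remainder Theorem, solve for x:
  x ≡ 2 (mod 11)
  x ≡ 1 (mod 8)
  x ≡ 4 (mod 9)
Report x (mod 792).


Moduli 11, 8, 9 are pairwise coprime; by CRT there is a unique solution modulo M = 11 · 8 · 9 = 792.
Solve pairwise, accumulating the modulus:
  Start with x ≡ 2 (mod 11).
  Combine with x ≡ 1 (mod 8): since gcd(11, 8) = 1, we get a unique residue mod 88.
    Write x = 2 + 11·t and substitute into x ≡ 1 (mod 8): 11·t ≡ 1 − 2 = -1 (mod 8).
    Reduce coefficients mod 8: 3·t ≡ 7 (mod 8).
    The inverse of 3 mod 8 is 3 (since 3·3 = 9 = 1·8 + 1), so t ≡ 3·7 = 21 ≡ 5 (mod 8).
    Then x = 2 + 11·5 = 57, valid modulo lcm(11, 8) = 88: x ≡ 57 (mod 88).
  Combine with x ≡ 4 (mod 9): since gcd(88, 9) = 1, we get a unique residue mod 792.
    Write x = 57 + 88·t and substitute into x ≡ 4 (mod 9): 88·t ≡ 4 − 57 = -53 (mod 9).
    Reduce coefficients mod 9: 7·t ≡ 1 (mod 9).
    The inverse of 7 mod 9 is 4 (since 7·4 = 28 = 3·9 + 1), so t ≡ 4·1 = 4 ≡ 4 (mod 9).
    Then x = 57 + 88·4 = 409, valid modulo lcm(88, 9) = 792: x ≡ 409 (mod 792).
Verify: 409 mod 11 = 2 ✓, 409 mod 8 = 1 ✓, 409 mod 9 = 4 ✓.

x ≡ 409 (mod 792).


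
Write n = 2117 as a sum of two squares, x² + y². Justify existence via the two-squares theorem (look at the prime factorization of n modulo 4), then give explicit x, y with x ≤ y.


Step 1: Factor n = 2117 = 29 · 73.
Step 2: Check the mod-4 condition on each prime factor: 29 ≡ 1 (mod 4), exponent 1; 73 ≡ 1 (mod 4), exponent 1.
All primes ≡ 3 (mod 4) appear to even exponent (or don't appear), so by the two-squares theorem n IS expressible as a sum of two squares.
Step 3: Build a representation. Here n = 29 · 73 is a product of primes ≡ 1 (mod 4). Each prime p ≡ 1 (mod 4) is itself a sum of two squares; find a² by testing p − a² for a perfect square:
  29: 29 − 1² = 28, 29 − 2² = 25 = 5² ⇒ 29 = 2² + 5².
  73: 73 − 1² = 72, 73 − 2² = 69, 73 − 3² = 64 = 8² ⇒ 73 = 3² + 8².
  Combine using the Brahmagupta–Fibonacci identity (a² + b²)(c² + d²) = (ac − bd)² + (ad + bc)² = (ac + bd)² + (ad − bc)²:
  29 · 73 = 2117: from (2² + 5²)(3² + 8²), take (2·3 − 5·8, 2·8 + 5·3) = (6 − 40, 16 + 15) = (-34, 31); dropping signs (only squares matter) gives (34, 31); check 34² + 31² = 1156 + 961 = 2117 ✓.
Step 4: Order so x ≤ y and verify: 31² + 34² = 961 + 1156 = 2117 = n. ✓

n = 2117 = 31² + 34² (one valid representation with x ≤ y).


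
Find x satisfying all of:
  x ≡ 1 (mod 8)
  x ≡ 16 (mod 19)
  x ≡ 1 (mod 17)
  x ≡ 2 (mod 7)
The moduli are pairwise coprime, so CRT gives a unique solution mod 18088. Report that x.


Product of moduli M = 8 · 19 · 17 · 7 = 18088.
Merge one congruence at a time:
  Start: x ≡ 1 (mod 8).
  Combine with x ≡ 16 (mod 19); new modulus lcm = 152.
    Write x = 1 + 8·t and substitute into x ≡ 16 (mod 19): 8·t ≡ 16 − 1 = 15 (mod 19).
    The inverse of 8 mod 19 is 12 (since 8·12 = 96 = 5·19 + 1), so t ≡ 12·15 = 180 ≡ 9 (mod 19).
    Then x = 1 + 8·9 = 73, valid modulo lcm(8, 19) = 152: x ≡ 73 (mod 152).
  Combine with x ≡ 1 (mod 17); new modulus lcm = 2584.
    Write x = 73 + 152·t and substitute into x ≡ 1 (mod 17): 152·t ≡ 1 − 73 = -72 (mod 17).
    Reduce coefficients mod 17: 16·t ≡ 13 (mod 17).
    The inverse of 16 mod 17 is 16 (since 16·16 = 256 = 15·17 + 1), so t ≡ 16·13 = 208 ≡ 4 (mod 17).
    Then x = 73 + 152·4 = 681, valid modulo lcm(152, 17) = 2584: x ≡ 681 (mod 2584).
  Combine with x ≡ 2 (mod 7); new modulus lcm = 18088.
    Write x = 681 + 2584·t and substitute into x ≡ 2 (mod 7): 2584·t ≡ 2 − 681 = -679 (mod 7).
    Reduce coefficients mod 7: 1·t ≡ 0 (mod 7).
    So t ≡ 0 (mod 7).
    Then x = 681 + 2584·0 = 681, valid modulo lcm(2584, 7) = 18088: x ≡ 681 (mod 18088).
Verify against each original: 681 mod 8 = 1, 681 mod 19 = 16, 681 mod 17 = 1, 681 mod 7 = 2.

x ≡ 681 (mod 18088).


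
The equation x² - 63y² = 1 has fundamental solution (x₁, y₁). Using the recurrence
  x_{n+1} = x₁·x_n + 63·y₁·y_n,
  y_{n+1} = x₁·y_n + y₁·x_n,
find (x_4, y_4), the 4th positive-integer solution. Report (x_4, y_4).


Step 1: Find the fundamental solution (x₁, y₁) of x² - 63y² = 1.
  Expand √63 as a continued fraction. a₀ = ⌊√63⌋ = 7; iterate m_{k+1} = d_k·a_k − m_k, d_{k+1} = (63 − m_{k+1}²)/d_k, a_{k+1} = ⌊(a₀ + m_{k+1})/d_{k+1}⌋ (starting m₀ = 0, d₀ = 1), with convergents p_k = a_k·p_{k-1} + p_{k-2}, q_k = a_k·q_{k-1} + q_{k-2} (p₋₁ = 1, q₋₁ = 0):
  k = 0: a₀ = 7; p₀/q₀ = 7/1; p₀² − 63·q₀² = 49 − 63 = -14.
  k = 1: m = 7, d = 14, a = ⌊(7 + 7)/14⌋ = 1; p/q = (1·7 + 1)/(1·1 + 0) = 8/1; p² − 63·q² = 64 − 63 = 1.
  The first convergent with p² − 63·q² = 1 gives the fundamental solution (x₁, y₁) = (8, 1).
Step 2: Apply the recurrence (x_{n+1}, y_{n+1}) = (x₁x_n + 63y₁y_n, x₁y_n + y₁x_n) repeatedly.
  From (x_1, y_1) = (8, 1): x_2 = 8·8 + 63·1·1 = 127; y_2 = 8·1 + 1·8 = 16.
  From (x_2, y_2) = (127, 16): x_3 = 8·127 + 63·1·16 = 2024; y_3 = 8·16 + 1·127 = 255.
  From (x_3, y_3) = (2024, 255): x_4 = 8·2024 + 63·1·255 = 32257; y_4 = 8·255 + 1·2024 = 4064.
Step 3: Verify x_4² - 63·y_4² = 1040514049 - 1040514048 = 1 (should be 1). ✓

(x_1, y_1) = (8, 1); (x_4, y_4) = (32257, 4064).


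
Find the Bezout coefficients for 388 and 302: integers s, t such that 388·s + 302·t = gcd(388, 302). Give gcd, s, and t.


Euclidean algorithm on (388, 302) — divide until remainder is 0:
  388 = 1 · 302 + 86
  302 = 3 · 86 + 44
  86 = 1 · 44 + 42
  44 = 1 · 42 + 2
  42 = 21 · 2 + 0
gcd(388, 302) = 2.
Track Bezout coefficients alongside the remainders: start with r₀ = 388 = a·1 + b·0 (s = 1, t = 0) and r₁ = 302 = a·0 + b·1 (s = 0, t = 1); each new remainder r_{k+1} = r_{k-1} − q_k·r_k inherits s_{k+1} = s_{k-1} − q_k·s_k, t_{k+1} = t_{k-1} − q_k·t_k, so r_k = a·s_k + b·t_k at every step:
  q = 1: r = 86, s = 1 − 1·0 = 1, t = 0 − 1·1 = -1  (check: 388·1 + 302·(-1) = 86)
  q = 3: r = 44, s = 0 − 3·1 = -3, t = 1 − 3·(-1) = 4  (check: 388·(-3) + 302·4 = 44)
  q = 1: r = 42, s = 1 − 1·(-3) = 4, t = -1 − 1·4 = -5  (check: 388·4 + 302·(-5) = 42)
  q = 1: r = 2, s = -3 − 1·4 = -7, t = 4 − 1·(-5) = 9  (check: 388·(-7) + 302·9 = 2)
The row with r = 2 (the gcd) gives the Bezout coefficients s = -7, t = 9.
Result: 388 · (-7) + 302 · (9) = 2.

gcd(388, 302) = 2; s = -7, t = 9 (check: 388·(-7) + 302·9 = 2).


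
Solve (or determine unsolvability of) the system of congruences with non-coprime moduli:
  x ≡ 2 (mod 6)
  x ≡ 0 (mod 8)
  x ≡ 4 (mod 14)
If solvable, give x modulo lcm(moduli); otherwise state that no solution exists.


Moduli 6, 8, 14 are not pairwise coprime, so CRT works modulo lcm(m_i) when all pairwise compatibility conditions hold.
Pairwise compatibility: gcd(m_i, m_j) must divide a_i - a_j for every pair.
Merge one congruence at a time:
  Start: x ≡ 2 (mod 6).
  Combine with x ≡ 0 (mod 8): gcd(6, 8) = 2; 0 - 2 = -2, which IS divisible by 2, so compatible.
    Write x = 2 + 6·t and substitute into x ≡ 0 (mod 8): 6·t ≡ 0 − 2 = -2 (mod 8).
    Divide the congruence (and modulus) by g = 2: 3·t ≡ -1 (mod 4).
    Reduce coefficients mod 4: 3·t ≡ 3 (mod 4).
    The inverse of 3 mod 4 is 3 (since 3·3 = 9 = 2·4 + 1), so t ≡ 3·3 = 9 ≡ 1 (mod 4).
    Then x = 2 + 6·1 = 8, valid modulo lcm(6, 8) = 24: x ≡ 8 (mod 24).
  Combine with x ≡ 4 (mod 14): gcd(24, 14) = 2; 4 - 8 = -4, which IS divisible by 2, so compatible.
    Write x = 8 + 24·t and substitute into x ≡ 4 (mod 14): 24·t ≡ 4 − 8 = -4 (mod 14).
    Divide the congruence (and modulus) by g = 2: 12·t ≡ -2 (mod 7).
    Reduce coefficients mod 7: 5·t ≡ 5 (mod 7).
    The inverse of 5 mod 7 is 3 (since 5·3 = 15 = 2·7 + 1), so t ≡ 3·5 = 15 ≡ 1 (mod 7).
    Then x = 8 + 24·1 = 32, valid modulo lcm(24, 14) = 168: x ≡ 32 (mod 168).
Verify: 32 mod 6 = 2, 32 mod 8 = 0, 32 mod 14 = 4.

x ≡ 32 (mod 168).


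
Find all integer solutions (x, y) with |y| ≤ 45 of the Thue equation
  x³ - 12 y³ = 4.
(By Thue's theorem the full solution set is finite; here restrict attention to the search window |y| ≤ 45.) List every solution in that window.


The equation is x³ - 12y³ = 4. For fixed y, x³ = 12·y³ + 4, so a solution requires the RHS to be a perfect cube.
Strategy: iterate y from -45 to 45, compute RHS = 12·y³ + 4, and check whether it is a (positive or negative) perfect cube.
Check small values of y:
  y = 0: RHS = 4 is not a perfect cube.
  y = 1: RHS = 16 is not a perfect cube.
  y = -1: RHS = -8 = (-2)³ ⇒ x = -2 works.
  y = 2: RHS = 100 is not a perfect cube.
  y = -2: RHS = -92 is not a perfect cube.
  y = 3: RHS = 328 is not a perfect cube.
  y = -3: RHS = -320 is not a perfect cube.
Continuing the search up to |y| = 45 finds no further solutions beyond those listed.
Collected solutions: (-2, -1).

Solutions (with |y| ≤ 45): (-2, -1).


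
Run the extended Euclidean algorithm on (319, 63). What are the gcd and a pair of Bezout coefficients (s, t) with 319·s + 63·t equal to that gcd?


Euclidean algorithm on (319, 63) — divide until remainder is 0:
  319 = 5 · 63 + 4
  63 = 15 · 4 + 3
  4 = 1 · 3 + 1
  3 = 3 · 1 + 0
gcd(319, 63) = 1.
Track Bezout coefficients alongside the remainders: start with r₀ = 319 = a·1 + b·0 (s = 1, t = 0) and r₁ = 63 = a·0 + b·1 (s = 0, t = 1); each new remainder r_{k+1} = r_{k-1} − q_k·r_k inherits s_{k+1} = s_{k-1} − q_k·s_k, t_{k+1} = t_{k-1} − q_k·t_k, so r_k = a·s_k + b·t_k at every step:
  q = 5: r = 4, s = 1 − 5·0 = 1, t = 0 − 5·1 = -5  (check: 319·1 + 63·(-5) = 4)
  q = 15: r = 3, s = 0 − 15·1 = -15, t = 1 − 15·(-5) = 76  (check: 319·(-15) + 63·76 = 3)
  q = 1: r = 1, s = 1 − 1·(-15) = 16, t = -5 − 1·76 = -81  (check: 319·16 + 63·(-81) = 1)
The row with r = 1 (the gcd) gives the Bezout coefficients s = 16, t = -81.
Result: 319 · (16) + 63 · (-81) = 1.

gcd(319, 63) = 1; s = 16, t = -81 (check: 319·16 + 63·(-81) = 1).
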